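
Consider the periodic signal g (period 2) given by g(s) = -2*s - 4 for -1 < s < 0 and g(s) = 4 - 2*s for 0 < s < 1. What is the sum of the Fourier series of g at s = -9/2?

s = -9/2 differs from s = -1/2 by -2 full period(s), and the series is 2-periodic.
g is continuous at s = -1/2 with value -3, so the series converges to -3 there.

-3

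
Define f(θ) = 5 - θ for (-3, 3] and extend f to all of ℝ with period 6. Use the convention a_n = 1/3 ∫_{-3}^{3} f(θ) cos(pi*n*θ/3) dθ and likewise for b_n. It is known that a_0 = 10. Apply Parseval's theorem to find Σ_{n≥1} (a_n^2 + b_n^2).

6

Parseval: a_0^2/2 + Σ_{n≥1} (a_n^2+b_n^2) = 1/3 ∫_{-3}^{3} f(θ)^2 dθ = 56.
Subtract a_0^2/2 = 50: Σ (a_n^2+b_n^2) = 6.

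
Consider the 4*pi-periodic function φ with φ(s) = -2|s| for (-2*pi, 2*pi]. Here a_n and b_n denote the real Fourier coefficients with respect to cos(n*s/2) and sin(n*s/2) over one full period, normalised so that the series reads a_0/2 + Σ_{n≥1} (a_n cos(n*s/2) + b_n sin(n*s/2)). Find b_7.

0

b_7 = (1/(2*pi)) ∫_{-2*pi}^{2*pi} φ(s) sin(7*s/2) ds.
φ is even and sin(7*s/2) is odd, so the integrand is odd over a symmetric interval and the integral vanishes.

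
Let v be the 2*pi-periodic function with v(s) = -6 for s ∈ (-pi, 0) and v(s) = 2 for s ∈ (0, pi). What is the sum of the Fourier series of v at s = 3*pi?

s = 3*pi differs from s = -pi by 2 full period(s), and the series is 2*pi-periodic.
At s = -pi the one-sided limits are v(-pi^-) = 2 and v(-pi^+) = -6.
By Dirichlet's theorem the series converges to their average, [(2) + (-6)]/2 = -2.

-2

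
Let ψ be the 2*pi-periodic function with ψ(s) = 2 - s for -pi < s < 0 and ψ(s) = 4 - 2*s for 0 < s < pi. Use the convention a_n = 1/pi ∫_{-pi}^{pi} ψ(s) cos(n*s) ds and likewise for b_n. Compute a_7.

2/(49*pi)

a_7 = 1/pi ∫_{-pi}^{pi} ψ(s) cos(7*s) ds.
Split the integral at the breakpoints.
Integrating by parts (boundary term plus one more integral), an antiderivative of (2 - s) cos(7*s) is -s*sin(7*s)/7 + 2*sin(7*s)/7 - cos(7*s)/49; evaluating from -pi to 0: ∫_{-pi}^{0} (2 - s) cos(7*s) ds = (-1/49) - (1/49) = -2/49.
Integrating by parts (boundary term plus one more integral), an antiderivative of (4 - 2*s) cos(7*s) is -2*s*sin(7*s)/7 + 4*sin(7*s)/7 - 2*cos(7*s)/49; evaluating from 0 to pi: ∫_{0}^{pi} (4 - 2*s) cos(7*s) ds = (2/49) - (-2/49) = 4/49.
Summing the pieces and multiplying by (1/pi) gives a_7 = 2/(49*pi).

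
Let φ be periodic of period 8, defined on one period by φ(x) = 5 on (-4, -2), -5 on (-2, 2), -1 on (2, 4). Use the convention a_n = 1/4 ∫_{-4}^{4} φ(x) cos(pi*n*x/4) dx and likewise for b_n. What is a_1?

-14/pi

a_1 = 1/4 ∫_{-4}^{4} φ(x) cos(pi*x/4) dx.
Split the integral at the breakpoints.
Directly, an antiderivative of (5) cos(pi*x/4) is 20*sin(pi*x/4)/pi; evaluating from -4 to -2: ∫_{-4}^{-2} (5) cos(pi*x/4) dx = (-20/pi) - (0) = -20/pi.
Directly, an antiderivative of (-5) cos(pi*x/4) is -20*sin(pi*x/4)/pi; evaluating from -2 to 2: ∫_{-2}^{2} (-5) cos(pi*x/4) dx = (-20/pi) - (20/pi) = -40/pi.
Directly, an antiderivative of (-1) cos(pi*x/4) is -4*sin(pi*x/4)/pi; evaluating from 2 to 4: ∫_{2}^{4} (-1) cos(pi*x/4) dx = (0) - (-4/pi) = 4/pi.
Summing the pieces and multiplying by (1/4) gives a_1 = -14/pi.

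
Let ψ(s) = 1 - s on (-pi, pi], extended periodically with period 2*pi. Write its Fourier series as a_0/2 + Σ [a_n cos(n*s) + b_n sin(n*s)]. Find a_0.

a_0 = 1/pi ∫_{-pi}^{pi} ψ(s) ds = 1/pi · (2*pi) = 2.

2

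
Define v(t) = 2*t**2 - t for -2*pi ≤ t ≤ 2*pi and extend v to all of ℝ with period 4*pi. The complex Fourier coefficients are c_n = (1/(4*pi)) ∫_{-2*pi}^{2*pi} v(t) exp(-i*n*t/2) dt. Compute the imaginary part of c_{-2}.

1

Since v is real-valued, Im(c_{-2}) = -(1/(4*pi)) ∫_{-2*pi}^{2*pi} v(t) sin(-t) dt = b_{2}/2.
Integrating by parts twice (tabular method), an antiderivative of (2*t**2 - t) sin(-t) is 2*t**2*cos(t) - 4*t*sin(t) - t*cos(t) + sin(t) - 4*cos(t); evaluating from -2*pi to 2*pi: ∫_{-2*pi}^{2*pi} (2*t**2 - t) sin(-t) dt = (-2*pi - 4 + 8*pi**2) - (-4 + 2*pi + 8*pi**2) = -4*pi.
Hence Im(c_{-2}) = (-1/(4*pi))·(-4*pi) = 1.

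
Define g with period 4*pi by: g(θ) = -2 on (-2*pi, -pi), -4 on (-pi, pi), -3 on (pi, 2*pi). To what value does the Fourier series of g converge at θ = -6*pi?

-5/2

θ = -6*pi differs from θ = -2*pi by -1 full period(s), and the series is 4*pi-periodic.
At θ = -2*pi the one-sided limits are g(-2*pi^-) = -3 and g(-2*pi^+) = -2.
By Dirichlet's theorem the series converges to their average, [(-3) + (-2)]/2 = -5/2.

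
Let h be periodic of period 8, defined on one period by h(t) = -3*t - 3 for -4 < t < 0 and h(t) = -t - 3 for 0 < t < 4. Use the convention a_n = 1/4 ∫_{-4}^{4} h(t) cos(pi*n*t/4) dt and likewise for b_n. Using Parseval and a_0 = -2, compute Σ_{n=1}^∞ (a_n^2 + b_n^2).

136/3

Parseval: a_0^2/2 + Σ_{n≥1} (a_n^2+b_n^2) = 1/4 ∫_{-4}^{4} h(t)^2 dt = 142/3.
Subtract a_0^2/2 = 2: Σ (a_n^2+b_n^2) = 136/3.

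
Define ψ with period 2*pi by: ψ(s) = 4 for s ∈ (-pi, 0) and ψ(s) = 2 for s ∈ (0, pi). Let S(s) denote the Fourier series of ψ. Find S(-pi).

s = -pi differs from s = pi by -1 full period(s), and the series is 2*pi-periodic.
At s = pi the one-sided limits are ψ(pi^-) = 2 and ψ(pi^+) = 4.
By Dirichlet's theorem the series converges to their average, [(2) + (4)]/2 = 3.

3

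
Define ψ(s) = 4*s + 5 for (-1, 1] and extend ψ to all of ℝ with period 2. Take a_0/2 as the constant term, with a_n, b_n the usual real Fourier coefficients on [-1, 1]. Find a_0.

10

a_0 = ∫_{-1}^{1} ψ(s) ds = 10.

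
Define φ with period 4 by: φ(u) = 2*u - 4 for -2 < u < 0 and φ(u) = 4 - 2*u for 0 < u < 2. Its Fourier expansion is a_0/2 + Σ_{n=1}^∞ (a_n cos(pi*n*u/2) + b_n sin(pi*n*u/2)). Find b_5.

b_5 = 1/2 ∫_{-2}^{2} φ(u) sin(5*pi*u/2) du.
Split the integral at the breakpoints.
Integrating by parts (boundary term plus one more integral), an antiderivative of (2*u - 4) sin(5*pi*u/2) is -4*u*cos(5*pi*u/2)/(5*pi) + 8*sin(5*pi*u/2)/(25*pi**2) + 8*cos(5*pi*u/2)/(5*pi); evaluating from -2 to 0: ∫_{-2}^{0} (2*u - 4) sin(5*pi*u/2) du = (8/(5*pi)) - (-16/(5*pi)) = 24/(5*pi).
Integrating by parts (boundary term plus one more integral), an antiderivative of (4 - 2*u) sin(5*pi*u/2) is 4*u*cos(5*pi*u/2)/(5*pi) - 8*sin(5*pi*u/2)/(25*pi**2) - 8*cos(5*pi*u/2)/(5*pi); evaluating from 0 to 2: ∫_{0}^{2} (4 - 2*u) sin(5*pi*u/2) du = (0) - (-8/(5*pi)) = 8/(5*pi).
Summing the pieces and multiplying by (1/2) gives b_5 = 16/(5*pi).

16/(5*pi)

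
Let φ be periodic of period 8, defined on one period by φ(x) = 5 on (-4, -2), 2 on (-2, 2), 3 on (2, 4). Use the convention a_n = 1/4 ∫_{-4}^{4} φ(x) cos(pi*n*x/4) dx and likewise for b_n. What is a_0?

a_0 = 1/4 ∫_{-4}^{4} φ(x) dx = 1/4 · (24) = 6.

6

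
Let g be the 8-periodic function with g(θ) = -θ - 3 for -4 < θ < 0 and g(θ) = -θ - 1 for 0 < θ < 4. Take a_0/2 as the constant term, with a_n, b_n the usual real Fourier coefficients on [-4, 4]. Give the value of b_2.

4/pi

b_2 = 1/4 ∫_{-4}^{4} g(θ) sin(pi*θ/2) dθ.
Split the integral at the breakpoints.
Integrating by parts (boundary term plus one more integral), an antiderivative of (-θ - 3) sin(pi*θ/2) is 2*θ*cos(pi*θ/2)/pi - 4*sin(pi*θ/2)/pi**2 + 6*cos(pi*θ/2)/pi; evaluating from -4 to 0: ∫_{-4}^{0} (-θ - 3) sin(pi*θ/2) dθ = (6/pi) - (-2/pi) = 8/pi.
Integrating by parts (boundary term plus one more integral), an antiderivative of (-θ - 1) sin(pi*θ/2) is 2*θ*cos(pi*θ/2)/pi - 4*sin(pi*θ/2)/pi**2 + 2*cos(pi*θ/2)/pi; evaluating from 0 to 4: ∫_{0}^{4} (-θ - 1) sin(pi*θ/2) dθ = (10/pi) - (2/pi) = 8/pi.
Summing the pieces and multiplying by (1/4) gives b_2 = 4/pi.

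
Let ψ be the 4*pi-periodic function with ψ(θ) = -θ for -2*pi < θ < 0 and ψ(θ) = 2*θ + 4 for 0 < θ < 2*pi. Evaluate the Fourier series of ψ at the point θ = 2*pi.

2 + 3*pi

At θ = 2*pi the one-sided limits are ψ(2*pi^-) = 4 + 4*pi and ψ(2*pi^+) = 2*pi.
By Dirichlet's theorem the series converges to their average, [(4 + 4*pi) + (2*pi)]/2 = 2 + 3*pi.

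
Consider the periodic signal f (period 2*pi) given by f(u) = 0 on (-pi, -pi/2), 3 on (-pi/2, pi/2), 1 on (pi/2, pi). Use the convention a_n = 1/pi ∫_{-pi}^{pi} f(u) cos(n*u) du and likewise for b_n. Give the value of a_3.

a_3 = 1/pi ∫_{-pi}^{pi} f(u) cos(3*u) du.
Split the integral at the breakpoints.
∫_{-pi}^{-pi/2} (0) cos(3*u) du = 0.
Directly, an antiderivative of (3) cos(3*u) is sin(3*u); evaluating from -pi/2 to pi/2: ∫_{-pi/2}^{pi/2} (3) cos(3*u) du = (-1) - (1) = -2.
Directly, an antiderivative of (1) cos(3*u) is sin(3*u)/3; evaluating from pi/2 to pi: ∫_{pi/2}^{pi} (1) cos(3*u) du = (0) - (-1/3) = 1/3.
Summing the pieces and multiplying by (1/pi) gives a_3 = -5/(3*pi).

-5/(3*pi)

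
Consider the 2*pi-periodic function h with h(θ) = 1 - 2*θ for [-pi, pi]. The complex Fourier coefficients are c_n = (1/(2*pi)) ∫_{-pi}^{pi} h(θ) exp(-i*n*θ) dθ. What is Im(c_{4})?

-1/2

Since h is real-valued, Im(c_{4}) = -(1/(2*pi)) ∫_{-pi}^{pi} h(θ) sin(4*θ) dθ = -b_{4}/2.
Integrating by parts (boundary term plus one more integral), an antiderivative of (1 - 2*θ) sin(4*θ) is θ*cos(4*θ)/2 - sin(4*θ)/8 - cos(4*θ)/4; evaluating from -pi to pi: ∫_{-pi}^{pi} (1 - 2*θ) sin(4*θ) dθ = (-1/4 + pi/2) - (-pi/2 - 1/4) = pi.
Hence Im(c_{4}) = (-1/(2*pi))·(pi) = -1/2.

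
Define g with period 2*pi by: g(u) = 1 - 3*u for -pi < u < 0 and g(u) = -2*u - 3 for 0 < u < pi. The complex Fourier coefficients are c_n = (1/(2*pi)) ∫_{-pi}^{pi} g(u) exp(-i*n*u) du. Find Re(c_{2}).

Since g is real-valued, Re(c_{2}) = (1/(2*pi)) ∫_{-pi}^{pi} g(u) cos(2*u) du = a_{2}/2.
Split the integral at the breakpoints.
Integrating by parts (boundary term plus one more integral), an antiderivative of (1 - 3*u) cos(2*u) is -3*u*sin(2*u)/2 + sin(2*u)/2 - 3*cos(2*u)/4; evaluating from -pi to 0: ∫_{-pi}^{0} (1 - 3*u) cos(2*u) du = (-3/4) - (-3/4) = 0.
Integrating by parts (boundary term plus one more integral), an antiderivative of (-2*u - 3) cos(2*u) is -u*sin(2*u) - 3*sin(2*u)/2 - cos(2*u)/2; evaluating from 0 to pi: ∫_{0}^{pi} (-2*u - 3) cos(2*u) du = (-1/2) - (-1/2) = 0.
So ∫_{-pi}^{pi} g(u) cos(2*u) du = 0.
Hence Re(c_{2}) = (1/(2*pi))·(0) = 0.

0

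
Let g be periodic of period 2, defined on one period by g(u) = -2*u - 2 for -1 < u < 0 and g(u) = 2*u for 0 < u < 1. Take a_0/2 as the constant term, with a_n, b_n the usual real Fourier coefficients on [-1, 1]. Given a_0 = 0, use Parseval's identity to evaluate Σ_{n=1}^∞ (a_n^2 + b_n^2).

Parseval: a_0^2/2 + Σ_{n≥1} (a_n^2+b_n^2) = ∫_{-1}^{1} g(u)^2 du = 8/3.
Subtract a_0^2/2 = 0: Σ (a_n^2+b_n^2) = 8/3.

8/3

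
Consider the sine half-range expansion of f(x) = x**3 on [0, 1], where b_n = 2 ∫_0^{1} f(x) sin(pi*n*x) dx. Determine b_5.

2*(-6 + 25*pi**2)/(125*pi**3)

b_5 = 2 ∫_0^{1} (x**3) sin(5*pi*x) dx.
Integrating by parts three times (tabular method), an antiderivative of (x**3) sin(5*pi*x) is -x**3*cos(5*pi*x)/(5*pi) + 3*x**2*sin(5*pi*x)/(25*pi**2) + 6*x*cos(5*pi*x)/(125*pi**3) - 6*sin(5*pi*x)/(625*pi**4); evaluating from 0 to 1: ∫_{0}^{1} (x**3) sin(5*pi*x) dx = ((-6 + 25*pi**2)/(125*pi**3)) - (0) = (-6 + 25*pi**2)/(125*pi**3).
Hence b_5 = 2·((-6 + 25*pi**2)/(125*pi**3)) = 2*(-6 + 25*pi**2)/(125*pi**3).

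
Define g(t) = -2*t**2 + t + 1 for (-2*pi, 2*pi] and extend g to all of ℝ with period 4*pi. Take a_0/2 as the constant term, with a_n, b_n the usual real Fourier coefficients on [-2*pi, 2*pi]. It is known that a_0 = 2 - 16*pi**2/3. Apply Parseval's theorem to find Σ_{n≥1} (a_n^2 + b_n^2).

8*pi**2*(15 + 64*pi**2)/45

Parseval: a_0^2/2 + Σ_{n≥1} (a_n^2+b_n^2) = (1/(2*pi)) ∫_{-2*pi}^{2*pi} g(t)^2 dt = -8*pi**2 + 2 + 128*pi**4/5.
Subtract a_0^2/2 = 2*(3 - 8*pi**2)**2/9: Σ (a_n^2+b_n^2) = 8*pi**2*(15 + 64*pi**2)/45.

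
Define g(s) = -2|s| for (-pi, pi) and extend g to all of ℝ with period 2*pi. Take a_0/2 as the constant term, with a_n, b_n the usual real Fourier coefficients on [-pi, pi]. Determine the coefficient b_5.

0

b_5 = 1/pi ∫_{-pi}^{pi} g(s) sin(5*s) ds.
g is even and sin(5*s) is odd, so the integrand is odd over a symmetric interval and the integral vanishes.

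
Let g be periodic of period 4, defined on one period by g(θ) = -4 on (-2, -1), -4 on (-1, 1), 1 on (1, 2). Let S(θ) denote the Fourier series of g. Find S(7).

-4

θ = 7 differs from θ = -1 by 2 full period(s), and the series is 4-periodic.
g is continuous at θ = -1 with value -4, so the series converges to -4 there.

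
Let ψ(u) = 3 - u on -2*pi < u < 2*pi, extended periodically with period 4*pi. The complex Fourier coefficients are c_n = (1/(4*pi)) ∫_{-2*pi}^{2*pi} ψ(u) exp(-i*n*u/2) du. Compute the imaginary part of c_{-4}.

Since ψ is real-valued, Im(c_{-4}) = -(1/(4*pi)) ∫_{-2*pi}^{2*pi} ψ(u) sin(-2*u) du = b_{4}/2.
Integrating by parts (boundary term plus one more integral), an antiderivative of (3 - u) sin(-2*u) is -u*cos(2*u)/2 + sin(2*u)/4 + 3*cos(2*u)/2; evaluating from -2*pi to 2*pi: ∫_{-2*pi}^{2*pi} (3 - u) sin(-2*u) du = (3/2 - pi) - (3/2 + pi) = -2*pi.
Hence Im(c_{-4}) = (-1/(4*pi))·(-2*pi) = 1/2.

1/2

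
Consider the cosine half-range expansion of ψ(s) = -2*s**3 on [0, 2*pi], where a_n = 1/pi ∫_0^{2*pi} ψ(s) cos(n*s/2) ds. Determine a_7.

96*(-4 + 49*pi**2)/(2401*pi)

a_7 = 1/pi ∫_0^{2*pi} (-2*s**3) cos(7*s/2) ds.
Integrating by parts three times (tabular method), an antiderivative of (-2*s**3) cos(7*s/2) is -4*s**3*sin(7*s/2)/7 - 24*s**2*cos(7*s/2)/49 + 96*s*sin(7*s/2)/343 + 192*cos(7*s/2)/2401; evaluating from 0 to 2*pi: ∫_{0}^{2*pi} (-2*s**3) cos(7*s/2) ds = (-192/2401 + 96*pi**2/49) - (192/2401) = -384/2401 + 96*pi**2/49.
Hence a_7 = (1/pi)·(-384/2401 + 96*pi**2/49) = 96*(-4 + 49*pi**2)/(2401*pi).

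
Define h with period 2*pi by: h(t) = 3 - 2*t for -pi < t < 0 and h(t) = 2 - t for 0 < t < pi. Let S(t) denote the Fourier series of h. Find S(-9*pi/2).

3 + pi

t = -9*pi/2 differs from t = -pi/2 by -2 full period(s), and the series is 2*pi-periodic.
h is continuous at t = -pi/2 with value 3 + pi, so the series converges to 3 + pi there.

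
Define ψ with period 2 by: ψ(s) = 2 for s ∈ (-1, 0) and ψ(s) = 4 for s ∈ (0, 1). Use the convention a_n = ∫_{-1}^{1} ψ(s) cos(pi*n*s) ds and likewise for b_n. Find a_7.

0

a_7 = ∫_{-1}^{1} ψ(s) cos(7*pi*s) ds.
Split the integral at the breakpoints.
Directly, an antiderivative of (2) cos(7*pi*s) is 2*sin(7*pi*s)/(7*pi); evaluating from -1 to 0: ∫_{-1}^{0} (2) cos(7*pi*s) ds = (0) - (0) = 0.
Directly, an antiderivative of (4) cos(7*pi*s) is 4*sin(7*pi*s)/(7*pi); evaluating from 0 to 1: ∫_{0}^{1} (4) cos(7*pi*s) ds = (0) - (0) = 0.
Summing the pieces gives a_7 = 0.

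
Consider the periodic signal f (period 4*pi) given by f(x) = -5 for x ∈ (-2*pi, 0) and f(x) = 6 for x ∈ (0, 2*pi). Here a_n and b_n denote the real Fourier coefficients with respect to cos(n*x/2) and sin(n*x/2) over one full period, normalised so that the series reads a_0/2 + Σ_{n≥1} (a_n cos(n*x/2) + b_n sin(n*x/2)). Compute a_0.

a_0 = (1/(2*pi)) ∫_{-2*pi}^{2*pi} f(x) dx = (1/(2*pi)) · (2*pi) = 1.

1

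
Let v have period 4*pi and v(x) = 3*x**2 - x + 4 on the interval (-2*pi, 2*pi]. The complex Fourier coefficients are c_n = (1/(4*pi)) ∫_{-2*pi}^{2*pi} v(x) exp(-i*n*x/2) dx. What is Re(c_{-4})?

3/2

Since v is real-valued, Re(c_{-4}) = (1/(4*pi)) ∫_{-2*pi}^{2*pi} v(x) cos(-2*x) dx = a_{4}/2.
Integrating by parts twice (tabular method), an antiderivative of (3*x**2 - x + 4) cos(-2*x) is 3*x**2*sin(2*x)/2 - x*sin(2*x)/2 + 3*x*cos(2*x)/2 + 5*sin(2*x)/4 - cos(2*x)/4; evaluating from -2*pi to 2*pi: ∫_{-2*pi}^{2*pi} (3*x**2 - x + 4) cos(-2*x) dx = (-1/4 + 3*pi) - (-3*pi - 1/4) = 6*pi.
Hence Re(c_{-4}) = (1/(4*pi))·(6*pi) = 3/2.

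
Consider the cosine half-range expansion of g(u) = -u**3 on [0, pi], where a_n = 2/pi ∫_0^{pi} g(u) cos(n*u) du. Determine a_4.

a_4 = 2/pi ∫_0^{pi} (-u**3) cos(4*u) du.
Integrating by parts three times (tabular method), an antiderivative of (-u**3) cos(4*u) is -u**3*sin(4*u)/4 - 3*u**2*cos(4*u)/16 + 3*u*sin(4*u)/32 + 3*cos(4*u)/128; evaluating from 0 to pi: ∫_{0}^{pi} (-u**3) cos(4*u) du = (3/128 - 3*pi**2/16) - (3/128) = -3*pi**2/16.
Hence a_4 = (2/pi)·(-3*pi**2/16) = -3*pi/8.

-3*pi/8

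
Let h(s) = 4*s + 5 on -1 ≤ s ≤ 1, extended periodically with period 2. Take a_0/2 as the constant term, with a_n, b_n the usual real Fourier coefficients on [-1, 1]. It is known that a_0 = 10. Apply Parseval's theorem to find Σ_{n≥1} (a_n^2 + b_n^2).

32/3

Parseval: a_0^2/2 + Σ_{n≥1} (a_n^2+b_n^2) = ∫_{-1}^{1} h(s)^2 ds = 182/3.
Subtract a_0^2/2 = 50: Σ (a_n^2+b_n^2) = 32/3.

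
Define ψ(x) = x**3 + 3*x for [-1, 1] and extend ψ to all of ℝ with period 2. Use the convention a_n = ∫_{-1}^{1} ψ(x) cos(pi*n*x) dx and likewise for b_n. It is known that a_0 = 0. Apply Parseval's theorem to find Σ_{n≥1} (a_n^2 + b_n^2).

304/35

Parseval: a_0^2/2 + Σ_{n≥1} (a_n^2+b_n^2) = ∫_{-1}^{1} ψ(x)^2 dx = 304/35.
Subtract a_0^2/2 = 0: Σ (a_n^2+b_n^2) = 304/35.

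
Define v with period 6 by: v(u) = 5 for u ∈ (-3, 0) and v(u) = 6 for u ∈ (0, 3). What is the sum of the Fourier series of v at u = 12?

11/2

u = 12 differs from u = 0 by 2 full period(s), and the series is 6-periodic.
At u = 0 the one-sided limits are v(0^-) = 5 and v(0^+) = 6.
By Dirichlet's theorem the series converges to their average, [(5) + (6)]/2 = 11/2.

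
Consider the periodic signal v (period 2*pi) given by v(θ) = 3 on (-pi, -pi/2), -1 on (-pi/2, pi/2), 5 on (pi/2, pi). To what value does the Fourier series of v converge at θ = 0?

-1

v is continuous at θ = 0 with value -1, so the series converges to -1 there.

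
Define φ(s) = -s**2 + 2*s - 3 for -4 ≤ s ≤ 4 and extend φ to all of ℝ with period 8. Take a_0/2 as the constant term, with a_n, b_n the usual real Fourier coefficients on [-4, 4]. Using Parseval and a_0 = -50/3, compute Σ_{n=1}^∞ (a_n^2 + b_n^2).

3968/45

Parseval: a_0^2/2 + Σ_{n≥1} (a_n^2+b_n^2) = 1/4 ∫_{-4}^{4} φ(s)^2 ds = 3406/15.
Subtract a_0^2/2 = 1250/9: Σ (a_n^2+b_n^2) = 3968/45.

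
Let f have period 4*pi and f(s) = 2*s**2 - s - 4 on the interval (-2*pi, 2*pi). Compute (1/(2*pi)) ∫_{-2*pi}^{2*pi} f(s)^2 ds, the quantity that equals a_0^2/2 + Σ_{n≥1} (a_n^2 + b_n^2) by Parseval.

(1/(2*pi)) ∫_{-2*pi}^{2*pi} f(s)^2 ds = (1/(2*pi)) · (-80*pi**3 + 64*pi + 256*pi**5/5) = -40*pi**2 + 32 + 128*pi**4/5.

-40*pi**2 + 32 + 128*pi**4/5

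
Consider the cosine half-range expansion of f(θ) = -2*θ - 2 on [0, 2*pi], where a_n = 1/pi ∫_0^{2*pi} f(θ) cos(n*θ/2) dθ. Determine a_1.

16/pi

a_1 = 1/pi ∫_0^{2*pi} (-2*θ - 2) cos(θ/2) dθ.
Integrating by parts (boundary term plus one more integral), an antiderivative of (-2*θ - 2) cos(θ/2) is -4*θ*sin(θ/2) - 4*sin(θ/2) - 8*cos(θ/2); evaluating from 0 to 2*pi: ∫_{0}^{2*pi} (-2*θ - 2) cos(θ/2) dθ = (8) - (-8) = 16.
Hence a_1 = (1/pi)·(16) = 16/pi.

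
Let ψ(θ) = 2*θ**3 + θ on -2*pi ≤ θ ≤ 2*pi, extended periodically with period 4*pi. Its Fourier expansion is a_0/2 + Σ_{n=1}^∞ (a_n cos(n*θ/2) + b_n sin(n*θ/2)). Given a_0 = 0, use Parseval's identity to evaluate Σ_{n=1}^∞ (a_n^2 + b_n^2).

8*pi**2*(35 + 336*pi**2 + 960*pi**4)/105

Parseval: a_0^2/2 + Σ_{n≥1} (a_n^2+b_n^2) = (1/(2*pi)) ∫_{-2*pi}^{2*pi} ψ(θ)^2 dθ = 8*pi**2*(35 + 336*pi**2 + 960*pi**4)/105.
Subtract a_0^2/2 = 0: Σ (a_n^2+b_n^2) = 8*pi**2*(35 + 336*pi**2 + 960*pi**4)/105.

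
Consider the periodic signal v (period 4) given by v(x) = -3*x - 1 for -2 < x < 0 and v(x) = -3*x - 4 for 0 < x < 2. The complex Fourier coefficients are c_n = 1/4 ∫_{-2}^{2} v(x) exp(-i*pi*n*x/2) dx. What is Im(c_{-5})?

-9/(5*pi)

Since v is real-valued, Im(c_{-5}) = -1/4 ∫_{-2}^{2} v(x) sin(-5*pi*x/2) dx = b_{5}/2.
Split the integral at the breakpoints.
Integrating by parts (boundary term plus one more integral), an antiderivative of (-3*x - 1) sin(-5*pi*x/2) is -6*x*cos(5*pi*x/2)/(5*pi) + 12*sin(5*pi*x/2)/(25*pi**2) - 2*cos(5*pi*x/2)/(5*pi); evaluating from -2 to 0: ∫_{-2}^{0} (-3*x - 1) sin(-5*pi*x/2) dx = (-2/(5*pi)) - (-2/pi) = 8/(5*pi).
Integrating by parts (boundary term plus one more integral), an antiderivative of (-3*x - 4) sin(-5*pi*x/2) is -6*x*cos(5*pi*x/2)/(5*pi) + 12*sin(5*pi*x/2)/(25*pi**2) - 8*cos(5*pi*x/2)/(5*pi); evaluating from 0 to 2: ∫_{0}^{2} (-3*x - 4) sin(-5*pi*x/2) dx = (4/pi) - (-8/(5*pi)) = 28/(5*pi).
So ∫_{-2}^{2} v(x) sin(-5*pi*x/2) dx = 36/(5*pi).
Hence Im(c_{-5}) = (-1/4)·(36/(5*pi)) = -9/(5*pi).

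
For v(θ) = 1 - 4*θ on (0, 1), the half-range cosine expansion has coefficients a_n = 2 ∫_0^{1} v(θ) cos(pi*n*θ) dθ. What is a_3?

16/(9*pi**2)

a_3 = 2 ∫_0^{1} (1 - 4*θ) cos(3*pi*θ) dθ.
Integrating by parts (boundary term plus one more integral), an antiderivative of (1 - 4*θ) cos(3*pi*θ) is -4*θ*sin(3*pi*θ)/(3*pi) + sin(3*pi*θ)/(3*pi) - 4*cos(3*pi*θ)/(9*pi**2); evaluating from 0 to 1: ∫_{0}^{1} (1 - 4*θ) cos(3*pi*θ) dθ = (4/(9*pi**2)) - (-4/(9*pi**2)) = 8/(9*pi**2).
Hence a_3 = 2·(8/(9*pi**2)) = 16/(9*pi**2).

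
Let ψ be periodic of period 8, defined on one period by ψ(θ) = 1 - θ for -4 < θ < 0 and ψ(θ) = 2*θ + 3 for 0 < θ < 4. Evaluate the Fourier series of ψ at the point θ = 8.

θ = 8 differs from θ = 0 by 1 full period(s), and the series is 8-periodic.
At θ = 0 the one-sided limits are ψ(0^-) = 1 and ψ(0^+) = 3.
By Dirichlet's theorem the series converges to their average, [(1) + (3)]/2 = 2.

2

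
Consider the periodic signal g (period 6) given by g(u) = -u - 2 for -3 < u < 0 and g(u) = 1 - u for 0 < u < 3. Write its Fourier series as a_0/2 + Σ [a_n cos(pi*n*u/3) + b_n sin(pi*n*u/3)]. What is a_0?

-1

a_0 = 1/3 ∫_{-3}^{3} g(u) du = 1/3 · (-3) = -1.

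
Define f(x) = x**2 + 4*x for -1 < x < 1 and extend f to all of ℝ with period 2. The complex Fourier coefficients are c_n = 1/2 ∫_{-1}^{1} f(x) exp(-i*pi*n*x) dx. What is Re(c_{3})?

Since f is real-valued, Re(c_{3}) = 1/2 ∫_{-1}^{1} f(x) cos(3*pi*x) dx = a_{3}/2.
Integrating by parts twice (tabular method), an antiderivative of (x**2 + 4*x) cos(3*pi*x) is x**2*sin(3*pi*x)/(3*pi) + 4*x*sin(3*pi*x)/(3*pi) + 2*x*cos(3*pi*x)/(9*pi**2) - 2*sin(3*pi*x)/(27*pi**3) + 4*cos(3*pi*x)/(9*pi**2); evaluating from -1 to 1: ∫_{-1}^{1} (x**2 + 4*x) cos(3*pi*x) dx = (-2/(3*pi**2)) - (-2/(9*pi**2)) = -4/(9*pi**2).
Hence Re(c_{3}) = (1/2)·(-4/(9*pi**2)) = -2/(9*pi**2).

-2/(9*pi**2)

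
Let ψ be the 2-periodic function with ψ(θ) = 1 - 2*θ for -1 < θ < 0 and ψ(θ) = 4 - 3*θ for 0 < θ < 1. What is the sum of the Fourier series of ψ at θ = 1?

At θ = 1 the one-sided limits are ψ(1^-) = 1 and ψ(1^+) = 3.
By Dirichlet's theorem the series converges to their average, [(1) + (3)]/2 = 2.

2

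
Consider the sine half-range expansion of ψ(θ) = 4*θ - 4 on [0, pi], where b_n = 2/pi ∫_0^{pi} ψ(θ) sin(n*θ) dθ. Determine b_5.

b_5 = 2/pi ∫_0^{pi} (4*θ - 4) sin(5*θ) dθ.
Integrating by parts (boundary term plus one more integral), an antiderivative of (4*θ - 4) sin(5*θ) is -4*θ*cos(5*θ)/5 + 4*sin(5*θ)/25 + 4*cos(5*θ)/5; evaluating from 0 to pi: ∫_{0}^{pi} (4*θ - 4) sin(5*θ) dθ = (-4/5 + 4*pi/5) - (4/5) = -8/5 + 4*pi/5.
Hence b_5 = (2/pi)·(-8/5 + 4*pi/5) = 8*(-2 + pi)/(5*pi).

8*(-2 + pi)/(5*pi)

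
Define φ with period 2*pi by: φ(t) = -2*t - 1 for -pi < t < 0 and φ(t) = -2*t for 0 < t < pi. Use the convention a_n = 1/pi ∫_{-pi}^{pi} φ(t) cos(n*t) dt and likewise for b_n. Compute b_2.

2

b_2 = 1/pi ∫_{-pi}^{pi} φ(t) sin(2*t) dt.
Split the integral at the breakpoints.
Integrating by parts (boundary term plus one more integral), an antiderivative of (-2*t - 1) sin(2*t) is t*cos(2*t) - sin(2*t)/2 + cos(2*t)/2; evaluating from -pi to 0: ∫_{-pi}^{0} (-2*t - 1) sin(2*t) dt = (1/2) - (1/2 - pi) = pi.
Integrating by parts (boundary term plus one more integral), an antiderivative of (-2*t) sin(2*t) is t*cos(2*t) - sin(2*t)/2; evaluating from 0 to pi: ∫_{0}^{pi} (-2*t) sin(2*t) dt = (pi) - (0) = pi.
Summing the pieces and multiplying by (1/pi) gives b_2 = 2.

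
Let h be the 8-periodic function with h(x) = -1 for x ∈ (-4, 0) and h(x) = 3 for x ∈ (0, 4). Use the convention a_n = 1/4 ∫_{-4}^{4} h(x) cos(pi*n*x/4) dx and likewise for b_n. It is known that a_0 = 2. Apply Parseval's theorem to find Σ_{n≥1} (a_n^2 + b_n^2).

8

Parseval: a_0^2/2 + Σ_{n≥1} (a_n^2+b_n^2) = 1/4 ∫_{-4}^{4} h(x)^2 dx = 10.
Subtract a_0^2/2 = 2: Σ (a_n^2+b_n^2) = 8.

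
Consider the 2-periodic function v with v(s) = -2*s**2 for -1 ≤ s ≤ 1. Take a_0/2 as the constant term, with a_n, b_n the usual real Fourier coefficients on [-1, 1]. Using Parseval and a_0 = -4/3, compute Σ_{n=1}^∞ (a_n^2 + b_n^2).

32/45

Parseval: a_0^2/2 + Σ_{n≥1} (a_n^2+b_n^2) = ∫_{-1}^{1} v(s)^2 ds = 8/5.
Subtract a_0^2/2 = 8/9: Σ (a_n^2+b_n^2) = 32/45.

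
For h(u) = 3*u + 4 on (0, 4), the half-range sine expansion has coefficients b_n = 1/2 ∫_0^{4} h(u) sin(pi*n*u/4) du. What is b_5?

8/pi

b_5 = 1/2 ∫_0^{4} (3*u + 4) sin(5*pi*u/4) du.
Integrating by parts (boundary term plus one more integral), an antiderivative of (3*u + 4) sin(5*pi*u/4) is -12*u*cos(5*pi*u/4)/(5*pi) + 48*sin(5*pi*u/4)/(25*pi**2) - 16*cos(5*pi*u/4)/(5*pi); evaluating from 0 to 4: ∫_{0}^{4} (3*u + 4) sin(5*pi*u/4) du = (64/(5*pi)) - (-16/(5*pi)) = 16/pi.
Hence b_5 = (1/2)·(16/pi) = 8/pi.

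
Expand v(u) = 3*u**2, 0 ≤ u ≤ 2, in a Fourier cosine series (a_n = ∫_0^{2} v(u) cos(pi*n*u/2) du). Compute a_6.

4/(3*pi**2)

a_6 = ∫_0^{2} (3*u**2) cos(3*pi*u) du.
Integrating by parts twice (tabular method), an antiderivative of (3*u**2) cos(3*pi*u) is u**2*sin(3*pi*u)/pi + 2*u*cos(3*pi*u)/(3*pi**2) - 2*sin(3*pi*u)/(9*pi**3); evaluating from 0 to 2: ∫_{0}^{2} (3*u**2) cos(3*pi*u) du = (4/(3*pi**2)) - (0) = 4/(3*pi**2).
Hence a_6 = 4/(3*pi**2).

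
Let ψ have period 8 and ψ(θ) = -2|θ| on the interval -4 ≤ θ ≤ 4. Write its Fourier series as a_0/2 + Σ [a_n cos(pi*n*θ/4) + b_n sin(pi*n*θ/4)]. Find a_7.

32/(49*pi**2)

a_7 = 1/4 ∫_{-4}^{4} ψ(θ) cos(7*pi*θ/4) dθ.
ψ is even and cos(7*pi*θ/4) is even, so the integrand is even and a_7 = 1/2 ∫_0^{4} ψ(θ) cos(7*pi*θ/4) dθ.
Integrating by parts (boundary term plus one more integral), an antiderivative of (-2*θ) cos(7*pi*θ/4) is -8*θ*sin(7*pi*θ/4)/(7*pi) - 32*cos(7*pi*θ/4)/(49*pi**2); evaluating from 0 to 4: ∫_{0}^{4} (-2*θ) cos(7*pi*θ/4) dθ = (32/(49*pi**2)) - (-32/(49*pi**2)) = 64/(49*pi**2).
Hence a_7 = (1/2)·(64/(49*pi**2)) = 32/(49*pi**2).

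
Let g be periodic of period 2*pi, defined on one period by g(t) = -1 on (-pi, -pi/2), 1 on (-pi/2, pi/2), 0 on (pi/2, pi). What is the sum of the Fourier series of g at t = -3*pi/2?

t = -3*pi/2 differs from t = pi/2 by -1 full period(s), and the series is 2*pi-periodic.
At t = pi/2 the one-sided limits are g(pi/2^-) = 1 and g(pi/2^+) = 0.
By Dirichlet's theorem the series converges to their average, [(1) + (0)]/2 = 1/2.

1/2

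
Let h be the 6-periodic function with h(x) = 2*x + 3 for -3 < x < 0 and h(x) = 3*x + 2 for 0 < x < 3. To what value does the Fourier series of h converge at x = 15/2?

13/2

x = 15/2 differs from x = 3/2 by 1 full period(s), and the series is 6-periodic.
h is continuous at x = 3/2 with value 13/2, so the series converges to 13/2 there.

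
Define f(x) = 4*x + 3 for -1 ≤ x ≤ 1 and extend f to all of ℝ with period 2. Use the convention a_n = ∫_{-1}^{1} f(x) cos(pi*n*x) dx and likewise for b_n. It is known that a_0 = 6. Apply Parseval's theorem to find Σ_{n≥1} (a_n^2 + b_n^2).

Parseval: a_0^2/2 + Σ_{n≥1} (a_n^2+b_n^2) = ∫_{-1}^{1} f(x)^2 dx = 86/3.
Subtract a_0^2/2 = 18: Σ (a_n^2+b_n^2) = 32/3.

32/3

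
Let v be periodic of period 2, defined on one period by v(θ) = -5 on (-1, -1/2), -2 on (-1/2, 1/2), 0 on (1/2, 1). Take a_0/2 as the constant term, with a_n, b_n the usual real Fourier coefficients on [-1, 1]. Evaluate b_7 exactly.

b_7 = ∫_{-1}^{1} v(θ) sin(7*pi*θ) dθ.
Split the integral at the breakpoints.
Directly, an antiderivative of (-5) sin(7*pi*θ) is 5*cos(7*pi*θ)/(7*pi); evaluating from -1 to -1/2: ∫_{-1}^{-1/2} (-5) sin(7*pi*θ) dθ = (0) - (-5/(7*pi)) = 5/(7*pi).
Directly, an antiderivative of (-2) sin(7*pi*θ) is 2*cos(7*pi*θ)/(7*pi); evaluating from -1/2 to 1/2: ∫_{-1/2}^{1/2} (-2) sin(7*pi*θ) dθ = (0) - (0) = 0.
∫_{1/2}^{1} (0) sin(7*pi*θ) dθ = 0.
Summing the pieces gives b_7 = 5/(7*pi).

5/(7*pi)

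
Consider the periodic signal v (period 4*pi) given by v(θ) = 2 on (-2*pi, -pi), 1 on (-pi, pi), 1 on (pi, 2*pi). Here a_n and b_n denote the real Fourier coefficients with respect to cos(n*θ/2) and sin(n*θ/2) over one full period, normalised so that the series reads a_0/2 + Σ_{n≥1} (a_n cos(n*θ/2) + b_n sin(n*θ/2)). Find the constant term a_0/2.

a_0 = (1/(2*pi)) ∫_{-2*pi}^{2*pi} v(θ) dθ = (1/(2*pi)) · (5*pi) = 5/2.
So the constant term a_0/2 = 5/4.

5/4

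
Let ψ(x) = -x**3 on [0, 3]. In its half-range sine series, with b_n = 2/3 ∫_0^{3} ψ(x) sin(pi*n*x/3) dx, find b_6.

b_6 = 2/3 ∫_0^{3} (-x**3) sin(2*pi*x) dx.
Integrating by parts three times (tabular method), an antiderivative of (-x**3) sin(2*pi*x) is x**3*cos(2*pi*x)/(2*pi) - 3*x**2*sin(2*pi*x)/(4*pi**2) - 3*x*cos(2*pi*x)/(4*pi**3) + 3*sin(2*pi*x)/(8*pi**4); evaluating from 0 to 3: ∫_{0}^{3} (-x**3) sin(2*pi*x) dx = (9*(-1 + 6*pi**2)/(4*pi**3)) - (0) = 9*(-1 + 6*pi**2)/(4*pi**3).
Hence b_6 = (2/3)·(9*(-1 + 6*pi**2)/(4*pi**3)) = -3/(2*pi**3) + 9/pi.

-3/(2*pi**3) + 9/pi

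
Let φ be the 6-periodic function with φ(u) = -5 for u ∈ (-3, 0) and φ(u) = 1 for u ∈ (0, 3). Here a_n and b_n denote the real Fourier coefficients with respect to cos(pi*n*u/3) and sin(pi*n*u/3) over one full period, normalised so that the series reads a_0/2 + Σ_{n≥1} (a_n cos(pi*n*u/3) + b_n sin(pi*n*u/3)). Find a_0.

-4

a_0 = 1/3 ∫_{-3}^{3} φ(u) du = 1/3 · (-12) = -4.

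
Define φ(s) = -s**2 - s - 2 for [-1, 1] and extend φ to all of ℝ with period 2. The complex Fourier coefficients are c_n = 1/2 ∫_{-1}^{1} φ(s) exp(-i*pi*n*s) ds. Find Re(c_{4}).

Since φ is real-valued, Re(c_{4}) = 1/2 ∫_{-1}^{1} φ(s) cos(4*pi*s) ds = a_{4}/2.
Integrating by parts twice (tabular method), an antiderivative of (-s**2 - s - 2) cos(4*pi*s) is -s**2*sin(4*pi*s)/(4*pi) - s*sin(4*pi*s)/(4*pi) - s*cos(4*pi*s)/(8*pi**2) - sin(4*pi*s)/(2*pi) + sin(4*pi*s)/(32*pi**3) - cos(4*pi*s)/(16*pi**2); evaluating from -1 to 1: ∫_{-1}^{1} (-s**2 - s - 2) cos(4*pi*s) ds = (-3/(16*pi**2)) - (1/(16*pi**2)) = -1/(4*pi**2).
Hence Re(c_{4}) = (1/2)·(-1/(4*pi**2)) = -1/(8*pi**2).

-1/(8*pi**2)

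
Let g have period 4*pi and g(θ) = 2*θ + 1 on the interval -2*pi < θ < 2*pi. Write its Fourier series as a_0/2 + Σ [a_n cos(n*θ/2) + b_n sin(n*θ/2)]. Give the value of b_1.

b_1 = (1/(2*pi)) ∫_{-2*pi}^{2*pi} g(θ) sin(θ/2) dθ.
Integrating by parts (boundary term plus one more integral), an antiderivative of (2*θ + 1) sin(θ/2) is -4*θ*cos(θ/2) + 8*sin(θ/2) - 2*cos(θ/2); evaluating from -2*pi to 2*pi: ∫_{-2*pi}^{2*pi} (2*θ + 1) sin(θ/2) dθ = (2 + 8*pi) - (2 - 8*pi) = 16*pi.
Hence b_1 = (1/(2*pi))·(16*pi) = 8.

8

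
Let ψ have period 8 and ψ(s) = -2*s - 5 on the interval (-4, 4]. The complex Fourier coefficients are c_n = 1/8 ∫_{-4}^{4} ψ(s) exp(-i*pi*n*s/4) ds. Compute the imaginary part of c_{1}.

8/pi

Since ψ is real-valued, Im(c_{1}) = -1/8 ∫_{-4}^{4} ψ(s) sin(pi*s/4) ds = -b_{1}/2.
Integrating by parts (boundary term plus one more integral), an antiderivative of (-2*s - 5) sin(pi*s/4) is 8*s*cos(pi*s/4)/pi - 32*sin(pi*s/4)/pi**2 + 20*cos(pi*s/4)/pi; evaluating from -4 to 4: ∫_{-4}^{4} (-2*s - 5) sin(pi*s/4) ds = (-52/pi) - (12/pi) = -64/pi.
Hence Im(c_{1}) = (-1/8)·(-64/pi) = 8/pi.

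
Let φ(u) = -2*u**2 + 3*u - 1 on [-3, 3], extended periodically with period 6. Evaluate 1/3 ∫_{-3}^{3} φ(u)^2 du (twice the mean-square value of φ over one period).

1/3 ∫_{-3}^{3} φ(u)^2 du = 1/3 · (3144/5) = 1048/5.

1048/5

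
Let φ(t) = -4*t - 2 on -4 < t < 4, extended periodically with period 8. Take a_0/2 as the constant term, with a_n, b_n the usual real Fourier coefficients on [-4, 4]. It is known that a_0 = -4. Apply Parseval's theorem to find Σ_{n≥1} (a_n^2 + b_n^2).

Parseval: a_0^2/2 + Σ_{n≥1} (a_n^2+b_n^2) = 1/4 ∫_{-4}^{4} φ(t)^2 dt = 536/3.
Subtract a_0^2/2 = 8: Σ (a_n^2+b_n^2) = 512/3.

512/3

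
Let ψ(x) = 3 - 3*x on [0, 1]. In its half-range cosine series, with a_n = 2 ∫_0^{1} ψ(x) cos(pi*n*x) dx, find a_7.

12/(49*pi**2)

a_7 = 2 ∫_0^{1} (3 - 3*x) cos(7*pi*x) dx.
Integrating by parts (boundary term plus one more integral), an antiderivative of (3 - 3*x) cos(7*pi*x) is -3*x*sin(7*pi*x)/(7*pi) + 3*sin(7*pi*x)/(7*pi) - 3*cos(7*pi*x)/(49*pi**2); evaluating from 0 to 1: ∫_{0}^{1} (3 - 3*x) cos(7*pi*x) dx = (3/(49*pi**2)) - (-3/(49*pi**2)) = 6/(49*pi**2).
Hence a_7 = 2·(6/(49*pi**2)) = 12/(49*pi**2).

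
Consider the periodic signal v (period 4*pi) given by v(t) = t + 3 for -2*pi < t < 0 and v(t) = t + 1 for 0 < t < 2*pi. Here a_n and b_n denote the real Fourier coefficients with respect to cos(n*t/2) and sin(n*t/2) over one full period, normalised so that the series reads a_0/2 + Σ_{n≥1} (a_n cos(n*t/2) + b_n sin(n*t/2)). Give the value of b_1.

b_1 = (1/(2*pi)) ∫_{-2*pi}^{2*pi} v(t) sin(t/2) dt.
Split the integral at the breakpoints.
Integrating by parts (boundary term plus one more integral), an antiderivative of (t + 3) sin(t/2) is -2*t*cos(t/2) + 4*sin(t/2) - 6*cos(t/2); evaluating from -2*pi to 0: ∫_{-2*pi}^{0} (t + 3) sin(t/2) dt = (-6) - (6 - 4*pi) = -12 + 4*pi.
Integrating by parts (boundary term plus one more integral), an antiderivative of (t + 1) sin(t/2) is -2*t*cos(t/2) + 4*sin(t/2) - 2*cos(t/2); evaluating from 0 to 2*pi: ∫_{0}^{2*pi} (t + 1) sin(t/2) dt = (2 + 4*pi) - (-2) = 4 + 4*pi.
Summing the pieces and multiplying by (1/(2*pi)) gives b_1 = 4 - 4/pi.

4 - 4/pi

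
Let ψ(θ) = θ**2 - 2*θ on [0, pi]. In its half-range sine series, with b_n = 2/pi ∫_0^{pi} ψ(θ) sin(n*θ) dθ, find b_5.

b_5 = 2/pi ∫_0^{pi} (θ**2 - 2*θ) sin(5*θ) dθ.
Integrating by parts twice (tabular method), an antiderivative of (θ**2 - 2*θ) sin(5*θ) is -θ**2*cos(5*θ)/5 + 2*θ*sin(5*θ)/25 + 2*θ*cos(5*θ)/5 - 2*sin(5*θ)/25 + 2*cos(5*θ)/125; evaluating from 0 to pi: ∫_{0}^{pi} (θ**2 - 2*θ) sin(5*θ) dθ = (-2*pi/5 - 2/125 + pi**2/5) - (2/125) = -2*pi/5 - 4/125 + pi**2/5.
Hence b_5 = (2/pi)·(-2*pi/5 - 4/125 + pi**2/5) = 2*(-50*pi - 4 + 25*pi**2)/(125*pi).

2*(-50*pi - 4 + 25*pi**2)/(125*pi)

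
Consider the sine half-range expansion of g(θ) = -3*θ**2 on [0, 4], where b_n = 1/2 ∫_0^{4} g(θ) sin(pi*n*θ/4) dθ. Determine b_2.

48/pi

b_2 = 1/2 ∫_0^{4} (-3*θ**2) sin(pi*θ/2) dθ.
Integrating by parts twice (tabular method), an antiderivative of (-3*θ**2) sin(pi*θ/2) is 6*θ**2*cos(pi*θ/2)/pi - 24*θ*sin(pi*θ/2)/pi**2 - 48*cos(pi*θ/2)/pi**3; evaluating from 0 to 4: ∫_{0}^{4} (-3*θ**2) sin(pi*θ/2) dθ = (-48/pi**3 + 96/pi) - (-48/pi**3) = 96/pi.
Hence b_2 = (1/2)·(96/pi) = 48/pi.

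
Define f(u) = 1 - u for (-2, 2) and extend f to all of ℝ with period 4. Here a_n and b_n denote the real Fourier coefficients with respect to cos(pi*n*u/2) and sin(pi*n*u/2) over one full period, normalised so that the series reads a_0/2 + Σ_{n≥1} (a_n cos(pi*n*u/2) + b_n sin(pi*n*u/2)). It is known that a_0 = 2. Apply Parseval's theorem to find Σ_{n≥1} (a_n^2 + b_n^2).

8/3

Parseval: a_0^2/2 + Σ_{n≥1} (a_n^2+b_n^2) = 1/2 ∫_{-2}^{2} f(u)^2 du = 14/3.
Subtract a_0^2/2 = 2: Σ (a_n^2+b_n^2) = 8/3.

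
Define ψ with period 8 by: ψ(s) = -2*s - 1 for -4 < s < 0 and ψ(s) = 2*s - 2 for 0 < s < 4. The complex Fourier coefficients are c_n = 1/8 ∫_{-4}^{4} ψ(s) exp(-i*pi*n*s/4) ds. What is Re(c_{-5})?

-16/(25*pi**2)

Since ψ is real-valued, Re(c_{-5}) = 1/8 ∫_{-4}^{4} ψ(s) cos(-5*pi*s/4) ds = a_{5}/2.
Split the integral at the breakpoints.
Integrating by parts (boundary term plus one more integral), an antiderivative of (-2*s - 1) cos(-5*pi*s/4) is -8*s*sin(5*pi*s/4)/(5*pi) - 4*sin(5*pi*s/4)/(5*pi) - 32*cos(5*pi*s/4)/(25*pi**2); evaluating from -4 to 0: ∫_{-4}^{0} (-2*s - 1) cos(-5*pi*s/4) ds = (-32/(25*pi**2)) - (32/(25*pi**2)) = -64/(25*pi**2).
Integrating by parts (boundary term plus one more integral), an antiderivative of (2*s - 2) cos(-5*pi*s/4) is 8*s*sin(5*pi*s/4)/(5*pi) - 8*sin(5*pi*s/4)/(5*pi) + 32*cos(5*pi*s/4)/(25*pi**2); evaluating from 0 to 4: ∫_{0}^{4} (2*s - 2) cos(-5*pi*s/4) ds = (-32/(25*pi**2)) - (32/(25*pi**2)) = -64/(25*pi**2).
So ∫_{-4}^{4} ψ(s) cos(-5*pi*s/4) ds = -128/(25*pi**2).
Hence Re(c_{-5}) = (1/8)·(-128/(25*pi**2)) = -16/(25*pi**2).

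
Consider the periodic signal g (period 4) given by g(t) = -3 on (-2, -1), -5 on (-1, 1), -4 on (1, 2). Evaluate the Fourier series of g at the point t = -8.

-5

t = -8 differs from t = 0 by -2 full period(s), and the series is 4-periodic.
g is continuous at t = 0 with value -5, so the series converges to -5 there.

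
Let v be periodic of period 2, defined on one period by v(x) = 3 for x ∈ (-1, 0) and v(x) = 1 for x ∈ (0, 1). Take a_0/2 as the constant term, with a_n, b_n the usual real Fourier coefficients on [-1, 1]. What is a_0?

4

a_0 = ∫_{-1}^{1} v(x) dx = 4.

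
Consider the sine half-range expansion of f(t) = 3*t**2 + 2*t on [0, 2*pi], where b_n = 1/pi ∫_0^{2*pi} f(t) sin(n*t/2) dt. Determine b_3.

b_3 = 1/pi ∫_0^{2*pi} (3*t**2 + 2*t) sin(3*t/2) dt.
Integrating by parts twice (tabular method), an antiderivative of (3*t**2 + 2*t) sin(3*t/2) is -2*t**2*cos(3*t/2) + 8*t*sin(3*t/2)/3 - 4*t*cos(3*t/2)/3 + 8*sin(3*t/2)/9 + 16*cos(3*t/2)/9; evaluating from 0 to 2*pi: ∫_{0}^{2*pi} (3*t**2 + 2*t) sin(3*t/2) dt = (-16/9 + 8*pi/3 + 8*pi**2) - (16/9) = -32/9 + 8*pi/3 + 8*pi**2.
Hence b_3 = (1/pi)·(-32/9 + 8*pi/3 + 8*pi**2) = -32/(9*pi) + 8/3 + 8*pi.

-32/(9*pi) + 8/3 + 8*pi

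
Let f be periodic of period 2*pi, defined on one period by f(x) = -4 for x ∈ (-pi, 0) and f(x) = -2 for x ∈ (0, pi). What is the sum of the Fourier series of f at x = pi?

-3

x = pi differs from x = -pi by 1 full period(s), and the series is 2*pi-periodic.
At x = -pi the one-sided limits are f(-pi^-) = -2 and f(-pi^+) = -4.
By Dirichlet's theorem the series converges to their average, [(-2) + (-4)]/2 = -3.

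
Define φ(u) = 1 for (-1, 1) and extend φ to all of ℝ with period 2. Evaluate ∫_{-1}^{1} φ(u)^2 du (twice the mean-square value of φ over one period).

∫_{-1}^{1} φ(u)^2 du = 2.

2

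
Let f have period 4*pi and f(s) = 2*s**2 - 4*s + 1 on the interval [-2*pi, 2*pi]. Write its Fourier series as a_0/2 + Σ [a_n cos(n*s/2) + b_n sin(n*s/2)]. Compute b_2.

8

b_2 = (1/(2*pi)) ∫_{-2*pi}^{2*pi} f(s) sin(s) ds.
Integrating by parts twice (tabular method), an antiderivative of (2*s**2 - 4*s + 1) sin(s) is -2*s**2*cos(s) + 4*s*sin(s) + 4*s*cos(s) - 4*sin(s) + 3*cos(s); evaluating from -2*pi to 2*pi: ∫_{-2*pi}^{2*pi} (2*s**2 - 4*s + 1) sin(s) ds = (-8*pi**2 + 3 + 8*pi) - (-8*pi**2 - 8*pi + 3) = 16*pi.
Hence b_2 = (1/(2*pi))·(16*pi) = 8.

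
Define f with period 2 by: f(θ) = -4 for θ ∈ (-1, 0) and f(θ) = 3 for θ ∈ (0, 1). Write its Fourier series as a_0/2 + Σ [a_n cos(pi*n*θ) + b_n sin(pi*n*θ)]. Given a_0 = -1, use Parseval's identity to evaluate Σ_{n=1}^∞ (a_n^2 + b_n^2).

Parseval: a_0^2/2 + Σ_{n≥1} (a_n^2+b_n^2) = ∫_{-1}^{1} f(θ)^2 dθ = 25.
Subtract a_0^2/2 = 1/2: Σ (a_n^2+b_n^2) = 49/2.

49/2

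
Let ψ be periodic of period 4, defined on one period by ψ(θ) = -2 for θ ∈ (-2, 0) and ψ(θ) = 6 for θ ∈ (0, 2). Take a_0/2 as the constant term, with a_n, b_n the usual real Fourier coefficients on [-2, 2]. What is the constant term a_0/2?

2

a_0 = 1/2 ∫_{-2}^{2} ψ(θ) dθ = 1/2 · (8) = 4.
So the constant term a_0/2 = 2.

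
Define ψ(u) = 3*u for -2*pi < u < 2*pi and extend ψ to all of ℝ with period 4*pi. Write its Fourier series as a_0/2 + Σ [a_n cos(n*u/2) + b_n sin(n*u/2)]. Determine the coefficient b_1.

12

b_1 = (1/(2*pi)) ∫_{-2*pi}^{2*pi} ψ(u) sin(u/2) du.
ψ is odd and sin(u/2) is odd, so the integrand is even and b_1 = 1/pi ∫_0^{2*pi} ψ(u) sin(u/2) du.
Integrating by parts (boundary term plus one more integral), an antiderivative of (3*u) sin(u/2) is -6*u*cos(u/2) + 12*sin(u/2); evaluating from 0 to 2*pi: ∫_{0}^{2*pi} (3*u) sin(u/2) du = (12*pi) - (0) = 12*pi.
Hence b_1 = (1/pi)·(12*pi) = 12.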